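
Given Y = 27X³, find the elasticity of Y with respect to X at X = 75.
Elasticity = 3

Elasticity = (dY/dX) · (X/Y)

dY/dX = 81·X²
At X = 75: dY/dX = 455625, Y = 11390625

Elasticity = 455625 · (75 / 11390625) = 3

Interpretation: for a small percentage change in X, the percentage change in Y is approximately 3.00 times as large.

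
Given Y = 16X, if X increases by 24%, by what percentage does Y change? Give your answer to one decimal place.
24.0%

For Y = 16X:
If X → X(1 + 0.24)
Then Y → Y · (1 + 0.24)^1
     = Y · 1.2400

Percentage change = ((1 + 0.24)^1 − 1) × 100% = 24.0%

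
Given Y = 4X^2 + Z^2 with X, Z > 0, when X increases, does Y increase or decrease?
Y increases

Taking the partial derivative:
∂Y/∂X = 8X

∂Y/∂X = 8X > 0 (assuming positive values)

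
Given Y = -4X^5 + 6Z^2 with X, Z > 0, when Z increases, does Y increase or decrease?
Y increases

Taking the partial derivative:
∂Y/∂Z = 12Z

∂Y/∂Z = 12Z > 0 (assuming positive values)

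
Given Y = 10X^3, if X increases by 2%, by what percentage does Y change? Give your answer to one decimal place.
6.1%

For Y = 10X^3:
If X → X(1 + 0.02)
Then Y → Y · (1 + 0.02)^3
     ≈ Y · 1.0612

Percentage change = ((1 + 0.02)^3 − 1) × 100% ≈ 6.1%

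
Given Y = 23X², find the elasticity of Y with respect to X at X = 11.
Elasticity = 2

Elasticity = (dY/dX) · (X/Y)

dY/dX = 46·X
At X = 11: dY/dX = 506, Y = 2783

Elasticity = 506 · (11 / 2783) = 2

Interpretation: for a small percentage change in X, the percentage change in Y is approximately 2.00 times as large.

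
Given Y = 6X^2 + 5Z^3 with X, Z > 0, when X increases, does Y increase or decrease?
Y increases

Taking the partial derivative:
∂Y/∂X = 12X

∂Y/∂X = 12X > 0 (assuming positive values)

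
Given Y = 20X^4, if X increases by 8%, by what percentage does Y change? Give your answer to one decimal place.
36.0%

For Y = 20X^4:
If X → X(1 + 0.08)
Then Y → Y · (1 + 0.08)^4
     ≈ Y · 1.3605

Percentage change = ((1 + 0.08)^4 − 1) × 100% ≈ 36.0%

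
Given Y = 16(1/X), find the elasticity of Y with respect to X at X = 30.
Elasticity = -1

Elasticity = (dY/dX) · (X/Y)

dY/dX = -16/X²
At X = 30: dY/dX = -4/225, Y = 8/15

Elasticity = (-4/225) · (30 / (8/15)) = -1

Interpretation: for a small percentage change in X, the percentage change in Y is approximately -1.00 times as large.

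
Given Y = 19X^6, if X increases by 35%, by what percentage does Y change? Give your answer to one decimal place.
505.3%

For Y = 19X^6:
If X → X(1 + 0.35)
Then Y → Y · (1 + 0.35)^6
     ≈ Y · 6.0534

Percentage change = ((1 + 0.35)^6 − 1) × 100% ≈ 505.3%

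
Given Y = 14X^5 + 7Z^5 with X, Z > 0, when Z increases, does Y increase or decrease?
Y increases

Taking the partial derivative:
∂Y/∂Z = 35Z^4

∂Y/∂Z = 35Z^4 > 0 (assuming positive values)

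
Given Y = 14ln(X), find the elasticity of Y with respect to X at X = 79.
Elasticity = 1/ln(79) ≈ 0.2289

Elasticity = (dY/dX) · (X/Y)

dY/dX = 14/X
At X = 79: dY/dX = 14/79, Y = 14·ln(79)

Elasticity = (14/79) · (79 / (14·ln(79))) = 1/ln(79) ≈ 0.2289

Interpretation: for a small percentage change in X, the percentage change in Y is approximately 0.23 times as large.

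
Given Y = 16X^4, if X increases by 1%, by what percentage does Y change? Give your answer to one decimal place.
4.1%

For Y = 16X^4:
If X → X(1 + 0.01)
Then Y → Y · (1 + 0.01)^4
     ≈ Y · 1.0406

Percentage change = ((1 + 0.01)^4 − 1) × 100% ≈ 4.1%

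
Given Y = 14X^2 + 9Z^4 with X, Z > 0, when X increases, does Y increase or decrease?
Y increases

Taking the partial derivative:
∂Y/∂X = 28X

∂Y/∂X = 28X > 0 (assuming positive values)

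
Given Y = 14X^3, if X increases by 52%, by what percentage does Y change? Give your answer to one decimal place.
251.2%

For Y = 14X^3:
If X → X(1 + 0.52)
Then Y → Y · (1 + 0.52)^3
     ≈ Y · 3.5118

Percentage change = ((1 + 0.52)^3 − 1) × 100% ≈ 251.2%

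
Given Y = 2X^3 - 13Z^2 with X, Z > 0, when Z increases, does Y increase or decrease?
Y decreases

Taking the partial derivative:
∂Y/∂Z = -26Z

∂Y/∂Z = -26Z < 0 (assuming positive values)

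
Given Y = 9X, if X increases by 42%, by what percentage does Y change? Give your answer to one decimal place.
42.0%

For Y = 9X:
If X → X(1 + 0.42)
Then Y → Y · (1 + 0.42)^1
     = Y · 1.4200

Percentage change = ((1 + 0.42)^1 − 1) × 100% = 42.0%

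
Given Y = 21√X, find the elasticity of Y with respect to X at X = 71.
Elasticity = 1/2

Elasticity = (dY/dX) · (X/Y)

dY/dX = 21/(2·√X)
At X = 71: dY/dX = 21·√71/142, Y = 21·√71

Elasticity = (21·√71/142) · (71 / (21·√71)) = 1/2

Interpretation: for a small percentage change in X, the percentage change in Y is approximately 0.50 times as large.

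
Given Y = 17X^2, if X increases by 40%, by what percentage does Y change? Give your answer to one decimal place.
96.0%

For Y = 17X^2:
If X → X(1 + 0.4)
Then Y → Y · (1 + 0.4)^2
     = Y · 1.9600

Percentage change = ((1 + 0.4)^2 − 1) × 100% = 96.0%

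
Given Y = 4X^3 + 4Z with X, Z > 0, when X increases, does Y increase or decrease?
Y increases

Taking the partial derivative:
∂Y/∂X = 12X^2

∂Y/∂X = 12X^2 > 0 (assuming positive values)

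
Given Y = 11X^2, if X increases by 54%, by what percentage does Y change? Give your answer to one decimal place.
137.2%

For Y = 11X^2:
If X → X(1 + 0.54)
Then Y → Y · (1 + 0.54)^2
     = Y · 2.3716

Percentage change = ((1 + 0.54)^2 − 1) × 100% ≈ 137.2%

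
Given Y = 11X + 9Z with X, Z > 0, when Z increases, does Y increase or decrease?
Y increases

Taking the partial derivative:
∂Y/∂Z = 9

∂Y/∂Z = 9 > 0 (assuming positive values)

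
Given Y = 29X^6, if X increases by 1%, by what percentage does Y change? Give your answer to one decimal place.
6.2%

For Y = 29X^6:
If X → X(1 + 0.01)
Then Y → Y · (1 + 0.01)^6
     ≈ Y · 1.0615

Percentage change = ((1 + 0.01)^6 − 1) × 100% ≈ 6.2%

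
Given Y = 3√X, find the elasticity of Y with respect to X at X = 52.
Elasticity = 1/2

Elasticity = (dY/dX) · (X/Y)

dY/dX = 3/(2·√X)
At X = 52: dY/dX = 3·√13/52, Y = 6·√13

Elasticity = (3·√13/52) · (52 / (6·√13)) = 1/2

Interpretation: for a small percentage change in X, the percentage change in Y is approximately 0.50 times as large.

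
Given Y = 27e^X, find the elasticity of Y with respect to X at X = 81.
Elasticity = 81

Elasticity = (dY/dX) · (X/Y)

dY/dX = 27·e^X
At X = 81: dY/dX = 27·e^81, Y = 27·e^81

Elasticity = (27·e^81) · (81 / (27·e^81)) = 81

Interpretation: for a small percentage change in X, the percentage change in Y is approximately 81.00 times as large.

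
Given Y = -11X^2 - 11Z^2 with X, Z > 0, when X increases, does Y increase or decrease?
Y decreases

Taking the partial derivative:
∂Y/∂X = -22X

∂Y/∂X = -22X < 0 (assuming positive values)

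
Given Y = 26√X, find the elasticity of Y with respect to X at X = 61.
Elasticity = 1/2

Elasticity = (dY/dX) · (X/Y)

dY/dX = 13/√X
At X = 61: dY/dX = 13·√61/61, Y = 26·√61

Elasticity = (13·√61/61) · (61 / (26·√61)) = 1/2

Interpretation: for a small percentage change in X, the percentage change in Y is approximately 0.50 times as large.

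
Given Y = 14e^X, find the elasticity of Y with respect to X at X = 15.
Elasticity = 15

Elasticity = (dY/dX) · (X/Y)

dY/dX = 14·e^X
At X = 15: dY/dX = 14·e^15, Y = 14·e^15

Elasticity = (14·e^15) · (15 / (14·e^15)) = 15

Interpretation: for a small percentage change in X, the percentage change in Y is approximately 15.00 times as large.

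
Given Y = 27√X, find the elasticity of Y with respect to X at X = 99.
Elasticity = 1/2

Elasticity = (dY/dX) · (X/Y)

dY/dX = 27/(2·√X)
At X = 99: dY/dX = 9·√11/22, Y = 81·√11

Elasticity = (9·√11/22) · (99 / (81·√11)) = 1/2

Interpretation: for a small percentage change in X, the percentage change in Y is approximately 0.50 times as large.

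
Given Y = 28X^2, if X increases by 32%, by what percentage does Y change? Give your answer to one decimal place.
74.2%

For Y = 28X^2:
If X → X(1 + 0.32)
Then Y → Y · (1 + 0.32)^2
     = Y · 1.7424

Percentage change = ((1 + 0.32)^2 − 1) × 100% ≈ 74.2%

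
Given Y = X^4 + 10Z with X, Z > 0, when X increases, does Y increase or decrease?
Y increases

Taking the partial derivative:
∂Y/∂X = 4X^3

∂Y/∂X = 4X^3 > 0 (assuming positive values)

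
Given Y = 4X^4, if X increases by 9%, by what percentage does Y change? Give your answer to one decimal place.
41.2%

For Y = 4X^4:
If X → X(1 + 0.09)
Then Y → Y · (1 + 0.09)^4
     ≈ Y · 1.4116

Percentage change = ((1 + 0.09)^4 − 1) × 100% ≈ 41.2%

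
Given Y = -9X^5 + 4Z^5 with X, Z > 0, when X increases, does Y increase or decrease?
Y decreases

Taking the partial derivative:
∂Y/∂X = -45X^4

∂Y/∂X = -45X^4 < 0 (assuming positive values)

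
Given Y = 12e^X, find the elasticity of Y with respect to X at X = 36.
Elasticity = 36

Elasticity = (dY/dX) · (X/Y)

dY/dX = 12·e^X
At X = 36: dY/dX = 12·e^36, Y = 12·e^36

Elasticity = (12·e^36) · (36 / (12·e^36)) = 36

Interpretation: for a small percentage change in X, the percentage change in Y is approximately 36.00 times as large.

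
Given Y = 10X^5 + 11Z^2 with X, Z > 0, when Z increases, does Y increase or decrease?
Y increases

Taking the partial derivative:
∂Y/∂Z = 22Z

∂Y/∂Z = 22Z > 0 (assuming positive values)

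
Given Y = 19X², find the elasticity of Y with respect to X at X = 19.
Elasticity = 2

Elasticity = (dY/dX) · (X/Y)

dY/dX = 38·X
At X = 19: dY/dX = 722, Y = 6859

Elasticity = 722 · (19 / 6859) = 2

Interpretation: for a small percentage change in X, the percentage change in Y is approximately 2.00 times as large.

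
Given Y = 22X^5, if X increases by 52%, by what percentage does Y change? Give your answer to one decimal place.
711.4%

For Y = 22X^5:
If X → X(1 + 0.52)
Then Y → Y · (1 + 0.52)^5
     ≈ Y · 8.1137

Percentage change = ((1 + 0.52)^5 − 1) × 100% ≈ 711.4%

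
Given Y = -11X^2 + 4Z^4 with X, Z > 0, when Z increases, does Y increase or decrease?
Y increases

Taking the partial derivative:
∂Y/∂Z = 16Z^3

∂Y/∂Z = 16Z^3 > 0 (assuming positive values)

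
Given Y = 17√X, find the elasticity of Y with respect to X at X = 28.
Elasticity = 1/2

Elasticity = (dY/dX) · (X/Y)

dY/dX = 17/(2·√X)
At X = 28: dY/dX = 17·√7/28, Y = 34·√7

Elasticity = (17·√7/28) · (28 / (34·√7)) = 1/2

Interpretation: for a small percentage change in X, the percentage change in Y is approximately 0.50 times as large.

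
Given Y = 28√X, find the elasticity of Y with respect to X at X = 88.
Elasticity = 1/2

Elasticity = (dY/dX) · (X/Y)

dY/dX = 14/√X
At X = 88: dY/dX = 7·√22/22, Y = 56·√22

Elasticity = (7·√22/22) · (88 / (56·√22)) = 1/2

Interpretation: for a small percentage change in X, the percentage change in Y is approximately 0.50 times as large.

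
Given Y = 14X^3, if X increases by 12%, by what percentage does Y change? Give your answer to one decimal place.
40.5%

For Y = 14X^3:
If X → X(1 + 0.12)
Then Y → Y · (1 + 0.12)^3
     ≈ Y · 1.4049

Percentage change = ((1 + 0.12)^3 − 1) × 100% ≈ 40.5%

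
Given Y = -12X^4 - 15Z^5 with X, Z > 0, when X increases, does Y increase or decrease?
Y decreases

Taking the partial derivative:
∂Y/∂X = -48X^3

∂Y/∂X = -48X^3 < 0 (assuming positive values)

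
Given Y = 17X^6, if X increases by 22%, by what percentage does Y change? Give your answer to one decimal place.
229.7%

For Y = 17X^6:
If X → X(1 + 0.22)
Then Y → Y · (1 + 0.22)^6
     ≈ Y · 3.2973

Percentage change = ((1 + 0.22)^6 − 1) × 100% ≈ 229.7%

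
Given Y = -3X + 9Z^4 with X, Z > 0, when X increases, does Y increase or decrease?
Y decreases

Taking the partial derivative:
∂Y/∂X = -3

∂Y/∂X = -3 < 0 (assuming positive values)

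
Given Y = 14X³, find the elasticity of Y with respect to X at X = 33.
Elasticity = 3

Elasticity = (dY/dX) · (X/Y)

dY/dX = 42·X²
At X = 33: dY/dX = 45738, Y = 503118

Elasticity = 45738 · (33 / 503118) = 3

Interpretation: for a small percentage change in X, the percentage change in Y is approximately 3.00 times as large.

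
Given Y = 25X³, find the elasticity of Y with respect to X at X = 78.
Elasticity = 3

Elasticity = (dY/dX) · (X/Y)

dY/dX = 75·X²
At X = 78: dY/dX = 456300, Y = 11863800

Elasticity = 456300 · (78 / 11863800) = 3

Interpretation: for a small percentage change in X, the percentage change in Y is approximately 3.00 times as large.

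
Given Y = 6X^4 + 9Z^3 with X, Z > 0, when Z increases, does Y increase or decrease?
Y increases

Taking the partial derivative:
∂Y/∂Z = 27Z^2

∂Y/∂Z = 27Z^2 > 0 (assuming positive values)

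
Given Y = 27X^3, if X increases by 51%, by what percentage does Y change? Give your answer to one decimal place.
244.3%

For Y = 27X^3:
If X → X(1 + 0.51)
Then Y → Y · (1 + 0.51)^3
     ≈ Y · 3.4430

Percentage change = ((1 + 0.51)^3 − 1) × 100% ≈ 244.3%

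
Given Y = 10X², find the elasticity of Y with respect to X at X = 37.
Elasticity = 2

Elasticity = (dY/dX) · (X/Y)

dY/dX = 20·X
At X = 37: dY/dX = 740, Y = 13690

Elasticity = 740 · (37 / 13690) = 2

Interpretation: for a small percentage change in X, the percentage change in Y is approximately 2.00 times as large.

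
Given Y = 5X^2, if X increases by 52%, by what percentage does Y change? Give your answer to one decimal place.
131.0%

For Y = 5X^2:
If X → X(1 + 0.52)
Then Y → Y · (1 + 0.52)^2
     = Y · 2.3104

Percentage change = ((1 + 0.52)^2 − 1) × 100% ≈ 131.0%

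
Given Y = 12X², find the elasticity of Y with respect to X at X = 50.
Elasticity = 2

Elasticity = (dY/dX) · (X/Y)

dY/dX = 24·X
At X = 50: dY/dX = 1200, Y = 30000

Elasticity = 1200 · (50 / 30000) = 2

Interpretation: for a small percentage change in X, the percentage change in Y is approximately 2.00 times as large.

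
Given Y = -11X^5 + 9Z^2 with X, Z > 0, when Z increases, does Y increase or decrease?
Y increases

Taking the partial derivative:
∂Y/∂Z = 18Z

∂Y/∂Z = 18Z > 0 (assuming positive values)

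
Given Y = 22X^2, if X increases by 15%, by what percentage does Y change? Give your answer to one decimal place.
32.3%

For Y = 22X^2:
If X → X(1 + 0.15)
Then Y → Y · (1 + 0.15)^2
     = Y · 1.3225

Percentage change = ((1 + 0.15)^2 − 1) × 100% ≈ 32.3%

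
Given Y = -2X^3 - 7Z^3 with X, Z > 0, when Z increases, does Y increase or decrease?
Y decreases

Taking the partial derivative:
∂Y/∂Z = -21Z^2

∂Y/∂Z = -21Z^2 < 0 (assuming positive values)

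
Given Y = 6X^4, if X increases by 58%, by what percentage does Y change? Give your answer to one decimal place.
523.2%

For Y = 6X^4:
If X → X(1 + 0.58)
Then Y → Y · (1 + 0.58)^4
     ≈ Y · 6.2320

Percentage change = ((1 + 0.58)^4 − 1) × 100% ≈ 523.2%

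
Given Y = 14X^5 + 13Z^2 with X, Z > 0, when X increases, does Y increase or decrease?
Y increases

Taking the partial derivative:
∂Y/∂X = 70X^4

∂Y/∂X = 70X^4 > 0 (assuming positive values)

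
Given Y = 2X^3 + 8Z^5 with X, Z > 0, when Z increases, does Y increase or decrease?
Y increases

Taking the partial derivative:
∂Y/∂Z = 40Z^4

∂Y/∂Z = 40Z^4 > 0 (assuming positive values)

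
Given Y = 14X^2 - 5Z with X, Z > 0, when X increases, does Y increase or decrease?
Y increases

Taking the partial derivative:
∂Y/∂X = 28X

∂Y/∂X = 28X > 0 (assuming positive values)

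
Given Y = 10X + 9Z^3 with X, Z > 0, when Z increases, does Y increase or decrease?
Y increases

Taking the partial derivative:
∂Y/∂Z = 27Z^2

∂Y/∂Z = 27Z^2 > 0 (assuming positive values)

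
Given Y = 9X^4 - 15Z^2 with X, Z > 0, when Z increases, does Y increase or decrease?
Y decreases

Taking the partial derivative:
∂Y/∂Z = -30Z

∂Y/∂Z = -30Z < 0 (assuming positive values)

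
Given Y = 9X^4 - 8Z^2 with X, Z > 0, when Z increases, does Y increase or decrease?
Y decreases

Taking the partial derivative:
∂Y/∂Z = -16Z

∂Y/∂Z = -16Z < 0 (assuming positive values)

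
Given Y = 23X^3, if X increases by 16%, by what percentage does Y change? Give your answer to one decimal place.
56.1%

For Y = 23X^3:
If X → X(1 + 0.16)
Then Y → Y · (1 + 0.16)^3
     ≈ Y · 1.5609

Percentage change = ((1 + 0.16)^3 − 1) × 100% ≈ 56.1%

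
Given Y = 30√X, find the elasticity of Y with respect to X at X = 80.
Elasticity = 1/2

Elasticity = (dY/dX) · (X/Y)

dY/dX = 15/√X
At X = 80: dY/dX = 3·√5/4, Y = 120·√5

Elasticity = (3·√5/4) · (80 / (120·√5)) = 1/2

Interpretation: for a small percentage change in X, the percentage change in Y is approximately 0.50 times as large.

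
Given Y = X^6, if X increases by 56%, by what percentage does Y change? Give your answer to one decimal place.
1341.3%

For Y = X^6:
If X → X(1 + 0.56)
Then Y → Y · (1 + 0.56)^6
     ≈ Y · 14.4128

Percentage change = ((1 + 0.56)^6 − 1) × 100% ≈ 1341.3%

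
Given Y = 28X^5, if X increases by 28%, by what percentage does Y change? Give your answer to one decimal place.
243.6%

For Y = 28X^5:
If X → X(1 + 0.28)
Then Y → Y · (1 + 0.28)^5
     ≈ Y · 3.4360

Percentage change = ((1 + 0.28)^5 − 1) × 100% ≈ 243.6%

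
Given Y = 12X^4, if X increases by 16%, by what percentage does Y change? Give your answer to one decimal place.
81.1%

For Y = 12X^4:
If X → X(1 + 0.16)
Then Y → Y · (1 + 0.16)^4
     ≈ Y · 1.8106

Percentage change = ((1 + 0.16)^4 − 1) × 100% ≈ 81.1%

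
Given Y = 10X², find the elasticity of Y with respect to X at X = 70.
Elasticity = 2

Elasticity = (dY/dX) · (X/Y)

dY/dX = 20·X
At X = 70: dY/dX = 1400, Y = 49000

Elasticity = 1400 · (70 / 49000) = 2

Interpretation: for a small percentage change in X, the percentage change in Y is approximately 2.00 times as large.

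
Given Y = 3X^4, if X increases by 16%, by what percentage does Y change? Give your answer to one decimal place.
81.1%

For Y = 3X^4:
If X → X(1 + 0.16)
Then Y → Y · (1 + 0.16)^4
     ≈ Y · 1.8106

Percentage change = ((1 + 0.16)^4 − 1) × 100% ≈ 81.1%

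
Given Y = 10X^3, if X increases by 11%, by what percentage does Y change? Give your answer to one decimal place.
36.8%

For Y = 10X^3:
If X → X(1 + 0.11)
Then Y → Y · (1 + 0.11)^3
     ≈ Y · 1.3676

Percentage change = ((1 + 0.11)^3 − 1) × 100% ≈ 36.8%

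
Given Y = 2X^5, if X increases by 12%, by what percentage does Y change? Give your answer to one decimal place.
76.2%

For Y = 2X^5:
If X → X(1 + 0.12)
Then Y → Y · (1 + 0.12)^5
     ≈ Y · 1.7623

Percentage change = ((1 + 0.12)^5 − 1) × 100% ≈ 76.2%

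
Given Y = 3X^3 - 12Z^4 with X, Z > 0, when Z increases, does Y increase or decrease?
Y decreases

Taking the partial derivative:
∂Y/∂Z = -48Z^3

∂Y/∂Z = -48Z^3 < 0 (assuming positive values)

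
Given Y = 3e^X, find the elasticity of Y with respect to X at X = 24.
Elasticity = 24

Elasticity = (dY/dX) · (X/Y)

dY/dX = 3·e^X
At X = 24: dY/dX = 3·e^24, Y = 3·e^24

Elasticity = (3·e^24) · (24 / (3·e^24)) = 24

Interpretation: for a small percentage change in X, the percentage change in Y is approximately 24.00 times as large.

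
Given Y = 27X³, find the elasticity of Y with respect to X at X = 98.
Elasticity = 3

Elasticity = (dY/dX) · (X/Y)

dY/dX = 81·X²
At X = 98: dY/dX = 777924, Y = 25412184

Elasticity = 777924 · (98 / 25412184) = 3

Interpretation: for a small percentage change in X, the percentage change in Y is approximately 3.00 times as large.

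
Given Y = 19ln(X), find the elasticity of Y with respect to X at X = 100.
Elasticity = 1/ln(100) ≈ 0.2171

Elasticity = (dY/dX) · (X/Y)

dY/dX = 19/X
At X = 100: dY/dX = 19/100, Y = 19·ln(100)

Elasticity = (19/100) · (100 / (19·ln(100))) = 1/ln(100) ≈ 0.2171

Interpretation: for a small percentage change in X, the percentage change in Y is approximately 0.22 times as large.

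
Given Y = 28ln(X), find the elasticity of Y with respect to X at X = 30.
Elasticity = 1/ln(30) ≈ 0.2940

Elasticity = (dY/dX) · (X/Y)

dY/dX = 28/X
At X = 30: dY/dX = 14/15, Y = 28·ln(30)

Elasticity = (14/15) · (30 / (28·ln(30))) = 1/ln(30) ≈ 0.2940

Interpretation: for a small percentage change in X, the percentage change in Y is approximately 0.29 times as large.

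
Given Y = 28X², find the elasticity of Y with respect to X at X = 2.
Elasticity = 2

Elasticity = (dY/dX) · (X/Y)

dY/dX = 56·X
At X = 2: dY/dX = 112, Y = 112

Elasticity = 112 · (2 / 112) = 2

Interpretation: for a small percentage change in X, the percentage change in Y is approximately 2.00 times as large.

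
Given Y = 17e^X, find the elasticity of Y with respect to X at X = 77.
Elasticity = 77

Elasticity = (dY/dX) · (X/Y)

dY/dX = 17·e^X
At X = 77: dY/dX = 17·e^77, Y = 17·e^77

Elasticity = (17·e^77) · (77 / (17·e^77)) = 77

Interpretation: for a small percentage change in X, the percentage change in Y is approximately 77.00 times as large.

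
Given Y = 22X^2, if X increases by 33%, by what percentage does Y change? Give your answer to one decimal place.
76.9%

For Y = 22X^2:
If X → X(1 + 0.33)
Then Y → Y · (1 + 0.33)^2
     = Y · 1.7689

Percentage change = ((1 + 0.33)^2 − 1) × 100% ≈ 76.9%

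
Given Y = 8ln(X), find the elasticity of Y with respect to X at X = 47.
Elasticity = 1/ln(47) ≈ 0.2597

Elasticity = (dY/dX) · (X/Y)

dY/dX = 8/X
At X = 47: dY/dX = 8/47, Y = 8·ln(47)

Elasticity = (8/47) · (47 / (8·ln(47))) = 1/ln(47) ≈ 0.2597

Interpretation: for a small percentage change in X, the percentage change in Y is approximately 0.26 times as large.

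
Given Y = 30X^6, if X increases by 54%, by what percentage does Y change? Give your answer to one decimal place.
1233.9%

For Y = 30X^6:
If X → X(1 + 0.54)
Then Y → Y · (1 + 0.54)^6
     ≈ Y · 13.3390

Percentage change = ((1 + 0.54)^6 − 1) × 100% ≈ 1233.9%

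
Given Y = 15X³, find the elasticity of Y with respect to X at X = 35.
Elasticity = 3

Elasticity = (dY/dX) · (X/Y)

dY/dX = 45·X²
At X = 35: dY/dX = 55125, Y = 643125

Elasticity = 55125 · (35 / 643125) = 3

Interpretation: for a small percentage change in X, the percentage change in Y is approximately 3.00 times as large.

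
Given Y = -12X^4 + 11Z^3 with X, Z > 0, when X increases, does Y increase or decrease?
Y decreases

Taking the partial derivative:
∂Y/∂X = -48X^3

∂Y/∂X = -48X^3 < 0 (assuming positive values)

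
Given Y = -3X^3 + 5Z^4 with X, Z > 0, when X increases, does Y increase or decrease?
Y decreases

Taking the partial derivative:
∂Y/∂X = -9X^2

∂Y/∂X = -9X^2 < 0 (assuming positive values)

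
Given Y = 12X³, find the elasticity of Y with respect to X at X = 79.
Elasticity = 3

Elasticity = (dY/dX) · (X/Y)

dY/dX = 36·X²
At X = 79: dY/dX = 224676, Y = 5916468

Elasticity = 224676 · (79 / 5916468) = 3

Interpretation: for a small percentage change in X, the percentage change in Y is approximately 3.00 times as large.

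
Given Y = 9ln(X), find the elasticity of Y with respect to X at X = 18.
Elasticity = 1/ln(18) ≈ 0.3460

Elasticity = (dY/dX) · (X/Y)

dY/dX = 9/X
At X = 18: dY/dX = 1/2, Y = 9·ln(18)

Elasticity = (1/2) · (18 / (9·ln(18))) = 1/ln(18) ≈ 0.3460

Interpretation: for a small percentage change in X, the percentage change in Y is approximately 0.35 times as large.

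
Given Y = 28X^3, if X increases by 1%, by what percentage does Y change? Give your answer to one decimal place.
3.0%

For Y = 28X^3:
If X → X(1 + 0.01)
Then Y → Y · (1 + 0.01)^3
     ≈ Y · 1.0303

Percentage change = ((1 + 0.01)^3 − 1) × 100% ≈ 3.0%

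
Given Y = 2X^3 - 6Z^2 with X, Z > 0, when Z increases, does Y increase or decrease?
Y decreases

Taking the partial derivative:
∂Y/∂Z = -12Z

∂Y/∂Z = -12Z < 0 (assuming positive values)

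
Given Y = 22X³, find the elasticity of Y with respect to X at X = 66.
Elasticity = 3

Elasticity = (dY/dX) · (X/Y)

dY/dX = 66·X²
At X = 66: dY/dX = 287496, Y = 6324912

Elasticity = 287496 · (66 / 6324912) = 3

Interpretation: for a small percentage change in X, the percentage change in Y is approximately 3.00 times as large.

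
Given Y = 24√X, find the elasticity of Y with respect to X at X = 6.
Elasticity = 1/2

Elasticity = (dY/dX) · (X/Y)

dY/dX = 12/√X
At X = 6: dY/dX = 2·√6, Y = 24·√6

Elasticity = (2·√6) · (6 / (24·√6)) = 1/2

Interpretation: for a small percentage change in X, the percentage change in Y is approximately 0.50 times as large.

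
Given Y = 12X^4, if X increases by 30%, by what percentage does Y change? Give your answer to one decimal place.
185.6%

For Y = 12X^4:
If X → X(1 + 0.3)
Then Y → Y · (1 + 0.3)^4
     = Y · 2.8561

Percentage change = ((1 + 0.3)^4 − 1) × 100% ≈ 185.6%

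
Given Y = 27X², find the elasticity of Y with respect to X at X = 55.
Elasticity = 2

Elasticity = (dY/dX) · (X/Y)

dY/dX = 54·X
At X = 55: dY/dX = 2970, Y = 81675

Elasticity = 2970 · (55 / 81675) = 2

Interpretation: for a small percentage change in X, the percentage change in Y is approximately 2.00 times as large.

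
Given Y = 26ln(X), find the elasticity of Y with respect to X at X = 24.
Elasticity = 1/ln(24) ≈ 0.3147

Elasticity = (dY/dX) · (X/Y)

dY/dX = 26/X
At X = 24: dY/dX = 13/12, Y = 26·ln(24)

Elasticity = (13/12) · (24 / (26·ln(24))) = 1/ln(24) ≈ 0.3147

Interpretation: for a small percentage change in X, the percentage change in Y is approximately 0.31 times as large.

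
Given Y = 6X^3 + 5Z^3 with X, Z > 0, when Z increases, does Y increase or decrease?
Y increases

Taking the partial derivative:
∂Y/∂Z = 15Z^2

∂Y/∂Z = 15Z^2 > 0 (assuming positive values)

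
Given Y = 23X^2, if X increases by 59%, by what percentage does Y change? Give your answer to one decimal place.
152.8%

For Y = 23X^2:
If X → X(1 + 0.59)
Then Y → Y · (1 + 0.59)^2
     = Y · 2.5281

Percentage change = ((1 + 0.59)^2 − 1) × 100% ≈ 152.8%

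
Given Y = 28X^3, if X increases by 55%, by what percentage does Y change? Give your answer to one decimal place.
272.4%

For Y = 28X^3:
If X → X(1 + 0.55)
Then Y → Y · (1 + 0.55)^3
     ≈ Y · 3.7239

Percentage change = ((1 + 0.55)^3 − 1) × 100% ≈ 272.4%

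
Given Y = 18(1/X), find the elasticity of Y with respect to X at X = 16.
Elasticity = -1

Elasticity = (dY/dX) · (X/Y)

dY/dX = -18/X²
At X = 16: dY/dX = -9/128, Y = 9/8

Elasticity = (-9/128) · (16 / (9/8)) = -1

Interpretation: for a small percentage change in X, the percentage change in Y is approximately -1.00 times as large.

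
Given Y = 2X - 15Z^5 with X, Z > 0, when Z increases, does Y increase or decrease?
Y decreases

Taking the partial derivative:
∂Y/∂Z = -75Z^4

∂Y/∂Z = -75Z^4 < 0 (assuming positive values)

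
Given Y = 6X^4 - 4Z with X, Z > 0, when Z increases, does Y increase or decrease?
Y decreases

Taking the partial derivative:
∂Y/∂Z = -4

∂Y/∂Z = -4 < 0 (assuming positive values)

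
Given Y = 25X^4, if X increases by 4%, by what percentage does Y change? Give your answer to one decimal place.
17.0%

For Y = 25X^4:
If X → X(1 + 0.04)
Then Y → Y · (1 + 0.04)^4
     ≈ Y · 1.1699

Percentage change = ((1 + 0.04)^4 − 1) × 100% ≈ 17.0%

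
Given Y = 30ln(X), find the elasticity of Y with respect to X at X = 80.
Elasticity = 1/ln(80) ≈ 0.2282

Elasticity = (dY/dX) · (X/Y)

dY/dX = 30/X
At X = 80: dY/dX = 3/8, Y = 30·ln(80)

Elasticity = (3/8) · (80 / (30·ln(80))) = 1/ln(80) ≈ 0.2282

Interpretation: for a small percentage change in X, the percentage change in Y is approximately 0.23 times as large.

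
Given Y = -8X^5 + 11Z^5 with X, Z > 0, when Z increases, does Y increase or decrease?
Y increases

Taking the partial derivative:
∂Y/∂Z = 55Z^4

∂Y/∂Z = 55Z^4 > 0 (assuming positive values)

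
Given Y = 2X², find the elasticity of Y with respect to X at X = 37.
Elasticity = 2

Elasticity = (dY/dX) · (X/Y)

dY/dX = 4·X
At X = 37: dY/dX = 148, Y = 2738

Elasticity = 148 · (37 / 2738) = 2

Interpretation: for a small percentage change in X, the percentage change in Y is approximately 2.00 times as large.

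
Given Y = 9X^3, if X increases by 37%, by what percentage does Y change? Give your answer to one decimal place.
157.1%

For Y = 9X^3:
If X → X(1 + 0.37)
Then Y → Y · (1 + 0.37)^3
     ≈ Y · 2.5714

Percentage change = ((1 + 0.37)^3 − 1) × 100% ≈ 157.1%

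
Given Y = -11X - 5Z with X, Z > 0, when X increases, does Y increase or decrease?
Y decreases

Taking the partial derivative:
∂Y/∂X = -11

∂Y/∂X = -11 < 0 (assuming positive values)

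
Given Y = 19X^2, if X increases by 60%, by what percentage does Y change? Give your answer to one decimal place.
156.0%

For Y = 19X^2:
If X → X(1 + 0.6)
Then Y → Y · (1 + 0.6)^2
     = Y · 2.5600

Percentage change = ((1 + 0.6)^2 − 1) × 100% = 156.0%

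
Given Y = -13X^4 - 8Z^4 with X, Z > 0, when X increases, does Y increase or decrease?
Y decreases

Taking the partial derivative:
∂Y/∂X = -52X^3

∂Y/∂X = -52X^3 < 0 (assuming positive values)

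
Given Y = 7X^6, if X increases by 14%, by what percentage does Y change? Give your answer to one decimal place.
119.5%

For Y = 7X^6:
If X → X(1 + 0.14)
Then Y → Y · (1 + 0.14)^6
     ≈ Y · 2.1950

Percentage change = ((1 + 0.14)^6 − 1) × 100% ≈ 119.5%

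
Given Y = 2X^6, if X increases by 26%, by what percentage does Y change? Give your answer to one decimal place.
300.2%

For Y = 2X^6:
If X → X(1 + 0.26)
Then Y → Y · (1 + 0.26)^6
     ≈ Y · 4.0015

Percentage change = ((1 + 0.26)^6 − 1) × 100% ≈ 300.2%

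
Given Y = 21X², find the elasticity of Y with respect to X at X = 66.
Elasticity = 2

Elasticity = (dY/dX) · (X/Y)

dY/dX = 42·X
At X = 66: dY/dX = 2772, Y = 91476

Elasticity = 2772 · (66 / 91476) = 2

Interpretation: for a small percentage change in X, the percentage change in Y is approximately 2.00 times as large.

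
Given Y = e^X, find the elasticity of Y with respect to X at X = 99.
Elasticity = 99

Elasticity = (dY/dX) · (X/Y)

dY/dX = e^X
At X = 99: dY/dX = e^99, Y = e^99

Elasticity = (e^99) · (99 / (e^99)) = 99

Interpretation: for a small percentage change in X, the percentage change in Y is approximately 99.00 times as large.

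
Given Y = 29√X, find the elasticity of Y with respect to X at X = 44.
Elasticity = 1/2

Elasticity = (dY/dX) · (X/Y)

dY/dX = 29/(2·√X)
At X = 44: dY/dX = 29·√11/44, Y = 58·√11

Elasticity = (29·√11/44) · (44 / (58·√11)) = 1/2

Interpretation: for a small percentage change in X, the percentage change in Y is approximately 0.50 times as large.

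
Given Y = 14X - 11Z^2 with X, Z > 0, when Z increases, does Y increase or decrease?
Y decreases

Taking the partial derivative:
∂Y/∂Z = -22Z

∂Y/∂Z = -22Z < 0 (assuming positive values)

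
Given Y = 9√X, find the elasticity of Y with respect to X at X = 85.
Elasticity = 1/2

Elasticity = (dY/dX) · (X/Y)

dY/dX = 9/(2·√X)
At X = 85: dY/dX = 9·√85/170, Y = 9·√85

Elasticity = (9·√85/170) · (85 / (9·√85)) = 1/2

Interpretation: for a small percentage change in X, the percentage change in Y is approximately 0.50 times as large.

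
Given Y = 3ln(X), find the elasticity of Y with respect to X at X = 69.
Elasticity = 1/ln(69) ≈ 0.2362

Elasticity = (dY/dX) · (X/Y)

dY/dX = 3/X
At X = 69: dY/dX = 1/23, Y = 3·ln(69)

Elasticity = (1/23) · (69 / (3·ln(69))) = 1/ln(69) ≈ 0.2362

Interpretation: for a small percentage change in X, the percentage change in Y is approximately 0.24 times as large.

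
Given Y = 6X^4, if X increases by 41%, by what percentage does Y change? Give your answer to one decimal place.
295.3%

For Y = 6X^4:
If X → X(1 + 0.41)
Then Y → Y · (1 + 0.41)^4
     ≈ Y · 3.9525

Percentage change = ((1 + 0.41)^4 − 1) × 100% ≈ 295.3%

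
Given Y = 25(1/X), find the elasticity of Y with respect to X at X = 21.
Elasticity = -1

Elasticity = (dY/dX) · (X/Y)

dY/dX = -25/X²
At X = 21: dY/dX = -25/441, Y = 25/21

Elasticity = (-25/441) · (21 / (25/21)) = -1

Interpretation: for a small percentage change in X, the percentage change in Y is approximately -1.00 times as large.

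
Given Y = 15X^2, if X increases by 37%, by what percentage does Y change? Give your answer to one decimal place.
87.7%

For Y = 15X^2:
If X → X(1 + 0.37)
Then Y → Y · (1 + 0.37)^2
     = Y · 1.8769

Percentage change = ((1 + 0.37)^2 − 1) × 100% ≈ 87.7%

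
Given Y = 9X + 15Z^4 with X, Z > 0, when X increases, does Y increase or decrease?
Y increases

Taking the partial derivative:
∂Y/∂X = 9

∂Y/∂X = 9 > 0 (assuming positive values)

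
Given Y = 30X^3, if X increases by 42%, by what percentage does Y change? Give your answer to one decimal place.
186.3%

For Y = 30X^3:
If X → X(1 + 0.42)
Then Y → Y · (1 + 0.42)^3
     ≈ Y · 2.8633

Percentage change = ((1 + 0.42)^3 − 1) × 100% ≈ 186.3%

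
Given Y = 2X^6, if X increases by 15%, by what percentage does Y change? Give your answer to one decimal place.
131.3%

For Y = 2X^6:
If X → X(1 + 0.15)
Then Y → Y · (1 + 0.15)^6
     ≈ Y · 2.3131

Percentage change = ((1 + 0.15)^6 − 1) × 100% ≈ 131.3%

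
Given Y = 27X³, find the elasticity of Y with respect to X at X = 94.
Elasticity = 3

Elasticity = (dY/dX) · (X/Y)

dY/dX = 81·X²
At X = 94: dY/dX = 715716, Y = 22425768

Elasticity = 715716 · (94 / 22425768) = 3

Interpretation: for a small percentage change in X, the percentage change in Y is approximately 3.00 times as large.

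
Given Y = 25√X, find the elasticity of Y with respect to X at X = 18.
Elasticity = 1/2

Elasticity = (dY/dX) · (X/Y)

dY/dX = 25/(2·√X)
At X = 18: dY/dX = 25·√2/12, Y = 75·√2

Elasticity = (25·√2/12) · (18 / (75·√2)) = 1/2

Interpretation: for a small percentage change in X, the percentage change in Y is approximately 0.50 times as large.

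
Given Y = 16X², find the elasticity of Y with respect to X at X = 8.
Elasticity = 2

Elasticity = (dY/dX) · (X/Y)

dY/dX = 32·X
At X = 8: dY/dX = 256, Y = 1024

Elasticity = 256 · (8 / 1024) = 2

Interpretation: for a small percentage change in X, the percentage change in Y is approximately 2.00 times as large.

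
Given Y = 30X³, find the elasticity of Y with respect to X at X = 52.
Elasticity = 3

Elasticity = (dY/dX) · (X/Y)

dY/dX = 90·X²
At X = 52: dY/dX = 243360, Y = 4218240

Elasticity = 243360 · (52 / 4218240) = 3

Interpretation: for a small percentage change in X, the percentage change in Y is approximately 3.00 times as large.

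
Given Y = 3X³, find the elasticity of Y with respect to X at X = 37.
Elasticity = 3

Elasticity = (dY/dX) · (X/Y)

dY/dX = 9·X²
At X = 37: dY/dX = 12321, Y = 151959

Elasticity = 12321 · (37 / 151959) = 3

Interpretation: for a small percentage change in X, the percentage change in Y is approximately 3.00 times as large.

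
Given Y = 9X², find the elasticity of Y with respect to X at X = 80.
Elasticity = 2

Elasticity = (dY/dX) · (X/Y)

dY/dX = 18·X
At X = 80: dY/dX = 1440, Y = 57600

Elasticity = 1440 · (80 / 57600) = 2

Interpretation: for a small percentage change in X, the percentage change in Y is approximately 2.00 times as large.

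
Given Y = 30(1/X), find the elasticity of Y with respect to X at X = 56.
Elasticity = -1

Elasticity = (dY/dX) · (X/Y)

dY/dX = -30/X²
At X = 56: dY/dX = -15/1568, Y = 15/28

Elasticity = (-15/1568) · (56 / (15/28)) = -1

Interpretation: for a small percentage change in X, the percentage change in Y is approximately -1.00 times as large.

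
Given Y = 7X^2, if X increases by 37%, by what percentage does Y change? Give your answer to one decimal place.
87.7%

For Y = 7X^2:
If X → X(1 + 0.37)
Then Y → Y · (1 + 0.37)^2
     = Y · 1.8769

Percentage change = ((1 + 0.37)^2 − 1) × 100% ≈ 87.7%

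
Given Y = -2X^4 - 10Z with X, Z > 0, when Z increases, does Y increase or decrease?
Y decreases

Taking the partial derivative:
∂Y/∂Z = -10

∂Y/∂Z = -10 < 0 (assuming positive values)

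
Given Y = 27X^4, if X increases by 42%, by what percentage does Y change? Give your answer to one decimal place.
306.6%

For Y = 27X^4:
If X → X(1 + 0.42)
Then Y → Y · (1 + 0.42)^4
     ≈ Y · 4.0659

Percentage change = ((1 + 0.42)^4 − 1) × 100% ≈ 306.6%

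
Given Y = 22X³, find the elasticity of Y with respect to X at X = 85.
Elasticity = 3

Elasticity = (dY/dX) · (X/Y)

dY/dX = 66·X²
At X = 85: dY/dX = 476850, Y = 13510750

Elasticity = 476850 · (85 / 13510750) = 3

Interpretation: for a small percentage change in X, the percentage change in Y is approximately 3.00 times as large.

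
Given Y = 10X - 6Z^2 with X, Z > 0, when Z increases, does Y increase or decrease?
Y decreases

Taking the partial derivative:
∂Y/∂Z = -12Z

∂Y/∂Z = -12Z < 0 (assuming positive values)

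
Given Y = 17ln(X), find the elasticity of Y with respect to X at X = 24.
Elasticity = 1/ln(24) ≈ 0.3147

Elasticity = (dY/dX) · (X/Y)

dY/dX = 17/X
At X = 24: dY/dX = 17/24, Y = 17·ln(24)

Elasticity = (17/24) · (24 / (17·ln(24))) = 1/ln(24) ≈ 0.3147

Interpretation: for a small percentage change in X, the percentage change in Y is approximately 0.31 times as large.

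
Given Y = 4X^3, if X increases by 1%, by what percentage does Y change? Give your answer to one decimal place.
3.0%

For Y = 4X^3:
If X → X(1 + 0.01)
Then Y → Y · (1 + 0.01)^3
     ≈ Y · 1.0303

Percentage change = ((1 + 0.01)^3 − 1) × 100% ≈ 3.0%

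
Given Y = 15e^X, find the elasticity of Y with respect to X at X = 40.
Elasticity = 40

Elasticity = (dY/dX) · (X/Y)

dY/dX = 15·e^X
At X = 40: dY/dX = 15·e^40, Y = 15·e^40

Elasticity = (15·e^40) · (40 / (15·e^40)) = 40

Interpretation: for a small percentage change in X, the percentage change in Y is approximately 40.00 times as large.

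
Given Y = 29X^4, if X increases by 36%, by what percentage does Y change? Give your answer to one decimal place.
242.1%

For Y = 29X^4:
If X → X(1 + 0.36)
Then Y → Y · (1 + 0.36)^4
     ≈ Y · 3.4210

Percentage change = ((1 + 0.36)^4 − 1) × 100% ≈ 242.1%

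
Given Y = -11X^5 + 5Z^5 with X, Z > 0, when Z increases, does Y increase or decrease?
Y increases

Taking the partial derivative:
∂Y/∂Z = 25Z^4

∂Y/∂Z = 25Z^4 > 0 (assuming positive values)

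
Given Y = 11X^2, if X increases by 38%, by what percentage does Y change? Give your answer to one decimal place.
90.4%

For Y = 11X^2:
If X → X(1 + 0.38)
Then Y → Y · (1 + 0.38)^2
     = Y · 1.9044

Percentage change = ((1 + 0.38)^2 − 1) × 100% ≈ 90.4%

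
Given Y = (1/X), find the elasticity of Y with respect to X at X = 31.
Elasticity = -1

Elasticity = (dY/dX) · (X/Y)

dY/dX = -1/X²
At X = 31: dY/dX = -1/961, Y = 1/31

Elasticity = (-1/961) · (31 / (1/31)) = -1

Interpretation: for a small percentage change in X, the percentage change in Y is approximately -1.00 times as large.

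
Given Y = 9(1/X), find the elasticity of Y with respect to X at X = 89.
Elasticity = -1

Elasticity = (dY/dX) · (X/Y)

dY/dX = -9/X²
At X = 89: dY/dX = -9/7921, Y = 9/89

Elasticity = (-9/7921) · (89 / (9/89)) = -1

Interpretation: for a small percentage change in X, the percentage change in Y is approximately -1.00 times as large.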